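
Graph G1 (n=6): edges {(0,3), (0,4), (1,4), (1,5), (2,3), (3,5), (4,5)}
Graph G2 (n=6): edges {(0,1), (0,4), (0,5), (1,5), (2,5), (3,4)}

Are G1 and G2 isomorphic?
No, not isomorphic

The graphs are NOT isomorphic.

Degrees in G1: deg(0)=2, deg(1)=2, deg(2)=1, deg(3)=3, deg(4)=3, deg(5)=3.
Sorted degree sequence of G1: [3, 3, 3, 2, 2, 1].
Degrees in G2: deg(0)=3, deg(1)=2, deg(2)=1, deg(3)=1, deg(4)=2, deg(5)=3.
Sorted degree sequence of G2: [3, 3, 2, 2, 1, 1].
The (sorted) degree sequence is an isomorphism invariant, so since G1 and G2 have different degree sequences they cannot be isomorphic.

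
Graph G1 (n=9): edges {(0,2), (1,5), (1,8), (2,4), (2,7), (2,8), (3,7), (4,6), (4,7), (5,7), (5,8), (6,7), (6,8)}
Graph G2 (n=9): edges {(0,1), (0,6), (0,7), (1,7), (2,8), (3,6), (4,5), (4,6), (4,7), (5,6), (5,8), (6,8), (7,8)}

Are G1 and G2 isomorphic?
Yes, isomorphic

The graphs are isomorphic.
One valid mapping φ: V(G1) → V(G2): 0→2, 1→1, 2→8, 3→3, 4→5, 5→0, 6→4, 7→6, 8→7

Verify φ preserves adjacency — for each edge of G1, its image is an edge of G2:
  (0,2) → (φ(0),φ(2)) = (2,8) ∈ E(G2) ✓
  (1,5) → (φ(1),φ(5)) = (0,1) ∈ E(G2) ✓
  (1,8) → (φ(1),φ(8)) = (1,7) ∈ E(G2) ✓
  (2,4) → (φ(2),φ(4)) = (5,8) ∈ E(G2) ✓
  (2,7) → (φ(2),φ(7)) = (6,8) ∈ E(G2) ✓
  (2,8) → (φ(2),φ(8)) = (7,8) ∈ E(G2) ✓
  (3,7) → (φ(3),φ(7)) = (3,6) ∈ E(G2) ✓
  (4,6) → (φ(4),φ(6)) = (4,5) ∈ E(G2) ✓
  (4,7) → (φ(4),φ(7)) = (5,6) ∈ E(G2) ✓
  (5,7) → (φ(5),φ(7)) = (0,6) ∈ E(G2) ✓
  (5,8) → (φ(5),φ(8)) = (0,7) ∈ E(G2) ✓
  (6,7) → (φ(6),φ(7)) = (4,6) ∈ E(G2) ✓
  (6,8) → (φ(6),φ(8)) = (4,7) ∈ E(G2) ✓
All 13 edges of G1 map to edges of G2, and |E(G1)| = |E(G2)| = 13, so φ is a bijection on edges as well as vertices. Hence G1 ≅ G2.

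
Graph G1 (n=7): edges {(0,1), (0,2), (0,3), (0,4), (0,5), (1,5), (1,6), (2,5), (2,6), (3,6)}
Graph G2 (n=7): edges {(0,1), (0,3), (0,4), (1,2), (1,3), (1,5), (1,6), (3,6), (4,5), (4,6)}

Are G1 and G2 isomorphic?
Yes, isomorphic

The graphs are isomorphic.
One valid mapping φ: V(G1) → V(G2): 0→1, 1→0, 2→6, 3→5, 4→2, 5→3, 6→4

Verify φ preserves adjacency — for each edge of G1, its image is an edge of G2:
  (0,1) → (φ(0),φ(1)) = (0,1) ∈ E(G2) ✓
  (0,2) → (φ(0),φ(2)) = (1,6) ∈ E(G2) ✓
  (0,3) → (φ(0),φ(3)) = (1,5) ∈ E(G2) ✓
  (0,4) → (φ(0),φ(4)) = (1,2) ∈ E(G2) ✓
  (0,5) → (φ(0),φ(5)) = (1,3) ∈ E(G2) ✓
  (1,5) → (φ(1),φ(5)) = (0,3) ∈ E(G2) ✓
  (1,6) → (φ(1),φ(6)) = (0,4) ∈ E(G2) ✓
  (2,5) → (φ(2),φ(5)) = (3,6) ∈ E(G2) ✓
  (2,6) → (φ(2),φ(6)) = (4,6) ∈ E(G2) ✓
  (3,6) → (φ(3),φ(6)) = (4,5) ∈ E(G2) ✓
All 10 edges of G1 map to edges of G2, and |E(G1)| = |E(G2)| = 10, so φ is a bijection on edges as well as vertices. Hence G1 ≅ G2.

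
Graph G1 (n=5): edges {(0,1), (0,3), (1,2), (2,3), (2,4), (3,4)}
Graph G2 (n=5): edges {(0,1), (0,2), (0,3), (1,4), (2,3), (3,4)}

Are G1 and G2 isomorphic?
Yes, isomorphic

The graphs are isomorphic.
One valid mapping φ: V(G1) → V(G2): 0→4, 1→1, 2→0, 3→3, 4→2

Verify φ preserves adjacency — for each edge of G1, its image is an edge of G2:
  (0,1) → (φ(0),φ(1)) = (1,4) ∈ E(G2) ✓
  (0,3) → (φ(0),φ(3)) = (3,4) ∈ E(G2) ✓
  (1,2) → (φ(1),φ(2)) = (0,1) ∈ E(G2) ✓
  (2,3) → (φ(2),φ(3)) = (0,3) ∈ E(G2) ✓
  (2,4) → (φ(2),φ(4)) = (0,2) ∈ E(G2) ✓
  (3,4) → (φ(3),φ(4)) = (2,3) ∈ E(G2) ✓
All 6 edges of G1 map to edges of G2, and |E(G1)| = |E(G2)| = 6, so φ is a bijection on edges as well as vertices. Hence G1 ≅ G2.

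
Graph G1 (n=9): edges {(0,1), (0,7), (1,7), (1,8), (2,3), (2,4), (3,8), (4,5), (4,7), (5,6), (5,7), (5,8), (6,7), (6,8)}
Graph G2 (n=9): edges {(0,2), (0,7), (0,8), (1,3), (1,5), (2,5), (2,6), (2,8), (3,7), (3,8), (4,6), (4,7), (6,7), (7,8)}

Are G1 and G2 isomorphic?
Yes, isomorphic

The graphs are isomorphic.
One valid mapping φ: V(G1) → V(G2): 0→4, 1→6, 2→1, 3→5, 4→3, 5→8, 6→0, 7→7, 8→2

Verify φ preserves adjacency — for each edge of G1, its image is an edge of G2:
  (0,1) → (φ(0),φ(1)) = (4,6) ∈ E(G2) ✓
  (0,7) → (φ(0),φ(7)) = (4,7) ∈ E(G2) ✓
  (1,7) → (φ(1),φ(7)) = (6,7) ∈ E(G2) ✓
  (1,8) → (φ(1),φ(8)) = (2,6) ∈ E(G2) ✓
  (2,3) → (φ(2),φ(3)) = (1,5) ∈ E(G2) ✓
  (2,4) → (φ(2),φ(4)) = (1,3) ∈ E(G2) ✓
  (3,8) → (φ(3),φ(8)) = (2,5) ∈ E(G2) ✓
  (4,5) → (φ(4),φ(5)) = (3,8) ∈ E(G2) ✓
  (4,7) → (φ(4),φ(7)) = (3,7) ∈ E(G2) ✓
  (5,6) → (φ(5),φ(6)) = (0,8) ∈ E(G2) ✓
  (5,7) → (φ(5),φ(7)) = (7,8) ∈ E(G2) ✓
  (5,8) → (φ(5),φ(8)) = (2,8) ∈ E(G2) ✓
  (6,7) → (φ(6),φ(7)) = (0,7) ∈ E(G2) ✓
  (6,8) → (φ(6),φ(8)) = (0,2) ∈ E(G2) ✓
All 14 edges of G1 map to edges of G2, and |E(G1)| = |E(G2)| = 14, so φ is a bijection on edges as well as vertices. Hence G1 ≅ G2.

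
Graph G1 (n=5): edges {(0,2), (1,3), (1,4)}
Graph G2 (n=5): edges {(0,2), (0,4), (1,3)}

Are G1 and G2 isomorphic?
Yes, isomorphic

The graphs are isomorphic.
One valid mapping φ: V(G1) → V(G2): 0→1, 1→0, 2→3, 3→2, 4→4

Verify φ preserves adjacency — for each edge of G1, its image is an edge of G2:
  (0,2) → (φ(0),φ(2)) = (1,3) ∈ E(G2) ✓
  (1,3) → (φ(1),φ(3)) = (0,2) ∈ E(G2) ✓
  (1,4) → (φ(1),φ(4)) = (0,4) ∈ E(G2) ✓
All 3 edges of G1 map to edges of G2, and |E(G1)| = |E(G2)| = 3, so φ is a bijection on edges as well as vertices. Hence G1 ≅ G2.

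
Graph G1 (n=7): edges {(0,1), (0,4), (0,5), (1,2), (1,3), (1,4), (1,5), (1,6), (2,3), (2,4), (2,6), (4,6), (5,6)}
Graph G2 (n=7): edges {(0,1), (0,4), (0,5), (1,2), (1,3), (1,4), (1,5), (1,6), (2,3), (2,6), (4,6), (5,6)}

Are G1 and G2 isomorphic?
No, not isomorphic

The graphs are NOT isomorphic.

Counting edges: G1 has 13 edge(s); G2 has 12 edge(s).
Edge count is an isomorphism invariant (a bijection on vertices induces a bijection on edges), so differing edge counts rule out isomorphism.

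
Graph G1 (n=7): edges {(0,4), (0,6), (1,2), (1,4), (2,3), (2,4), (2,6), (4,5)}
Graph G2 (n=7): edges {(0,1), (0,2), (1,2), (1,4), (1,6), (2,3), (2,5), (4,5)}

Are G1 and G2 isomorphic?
Yes, isomorphic

The graphs are isomorphic.
One valid mapping φ: V(G1) → V(G2): 0→5, 1→0, 2→1, 3→6, 4→2, 5→3, 6→4

Verify φ preserves adjacency — for each edge of G1, its image is an edge of G2:
  (0,4) → (φ(0),φ(4)) = (2,5) ∈ E(G2) ✓
  (0,6) → (φ(0),φ(6)) = (4,5) ∈ E(G2) ✓
  (1,2) → (φ(1),φ(2)) = (0,1) ∈ E(G2) ✓
  (1,4) → (φ(1),φ(4)) = (0,2) ∈ E(G2) ✓
  (2,3) → (φ(2),φ(3)) = (1,6) ∈ E(G2) ✓
  (2,4) → (φ(2),φ(4)) = (1,2) ∈ E(G2) ✓
  (2,6) → (φ(2),φ(6)) = (1,4) ∈ E(G2) ✓
  (4,5) → (φ(4),φ(5)) = (2,3) ∈ E(G2) ✓
All 8 edges of G1 map to edges of G2, and |E(G1)| = |E(G2)| = 8, so φ is a bijection on edges as well as vertices. Hence G1 ≅ G2.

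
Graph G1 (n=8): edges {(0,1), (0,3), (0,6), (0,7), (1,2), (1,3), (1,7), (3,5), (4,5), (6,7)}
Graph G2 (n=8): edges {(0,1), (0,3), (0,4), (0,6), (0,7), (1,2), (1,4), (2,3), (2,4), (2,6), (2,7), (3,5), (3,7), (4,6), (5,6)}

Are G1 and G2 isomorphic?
No, not isomorphic

The graphs are NOT isomorphic.

Counting triangles (3-cliques): G1 has 3, G2 has 6.
Triangle count is an isomorphism invariant, so differing triangle counts rule out isomorphism.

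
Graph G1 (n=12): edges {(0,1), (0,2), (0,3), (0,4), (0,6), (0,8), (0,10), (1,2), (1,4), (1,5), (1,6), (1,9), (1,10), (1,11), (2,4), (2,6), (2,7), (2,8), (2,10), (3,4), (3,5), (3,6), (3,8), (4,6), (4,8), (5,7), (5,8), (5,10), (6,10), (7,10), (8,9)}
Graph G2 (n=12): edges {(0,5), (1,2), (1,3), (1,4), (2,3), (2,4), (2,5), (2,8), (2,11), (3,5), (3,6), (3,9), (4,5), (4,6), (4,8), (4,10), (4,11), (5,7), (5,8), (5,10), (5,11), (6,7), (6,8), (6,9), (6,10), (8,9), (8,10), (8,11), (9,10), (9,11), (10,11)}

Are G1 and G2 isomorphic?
Yes, isomorphic

The graphs are isomorphic.
One valid mapping φ: V(G1) → V(G2): 0→8, 1→5, 2→4, 3→9, 4→10, 5→3, 6→11, 7→1, 8→6, 9→7, 10→2, 11→0

Verify φ preserves adjacency — for each edge of G1, its image is an edge of G2:
  (0,1) → (φ(0),φ(1)) = (5,8) ∈ E(G2) ✓
  (0,2) → (φ(0),φ(2)) = (4,8) ∈ E(G2) ✓
  (0,3) → (φ(0),φ(3)) = (8,9) ∈ E(G2) ✓
  (0,4) → (φ(0),φ(4)) = (8,10) ∈ E(G2) ✓
  (0,6) → (φ(0),φ(6)) = (8,11) ∈ E(G2) ✓
  (0,8) → (φ(0),φ(8)) = (6,8) ∈ E(G2) ✓
  (0,10) → (φ(0),φ(10)) = (2,8) ∈ E(G2) ✓
  (1,2) → (φ(1),φ(2)) = (4,5) ∈ E(G2) ✓
  (1,4) → (φ(1),φ(4)) = (5,10) ∈ E(G2) ✓
  (1,5) → (φ(1),φ(5)) = (3,5) ∈ E(G2) ✓
  (1,6) → (φ(1),φ(6)) = (5,11) ∈ E(G2) ✓
  (1,9) → (φ(1),φ(9)) = (5,7) ∈ E(G2) ✓
  (1,10) → (φ(1),φ(10)) = (2,5) ∈ E(G2) ✓
  (1,11) → (φ(1),φ(11)) = (0,5) ∈ E(G2) ✓
  (2,4) → (φ(2),φ(4)) = (4,10) ∈ E(G2) ✓
  (2,6) → (φ(2),φ(6)) = (4,11) ∈ E(G2) ✓
  (2,7) → (φ(2),φ(7)) = (1,4) ∈ E(G2) ✓
  (2,8) → (φ(2),φ(8)) = (4,6) ∈ E(G2) ✓
  (2,10) → (φ(2),φ(10)) = (2,4) ∈ E(G2) ✓
  (3,4) → (φ(3),φ(4)) = (9,10) ∈ E(G2) ✓
  (3,5) → (φ(3),φ(5)) = (3,9) ∈ E(G2) ✓
  (3,6) → (φ(3),φ(6)) = (9,11) ∈ E(G2) ✓
  (3,8) → (φ(3),φ(8)) = (6,9) ∈ E(G2) ✓
  (4,6) → (φ(4),φ(6)) = (10,11) ∈ E(G2) ✓
  (4,8) → (φ(4),φ(8)) = (6,10) ∈ E(G2) ✓
  (5,7) → (φ(5),φ(7)) = (1,3) ∈ E(G2) ✓
  (5,8) → (φ(5),φ(8)) = (3,6) ∈ E(G2) ✓
  (5,10) → (φ(5),φ(10)) = (2,3) ∈ E(G2) ✓
  (6,10) → (φ(6),φ(10)) = (2,11) ∈ E(G2) ✓
  (7,10) → (φ(7),φ(10)) = (1,2) ∈ E(G2) ✓
  (8,9) → (φ(8),φ(9)) = (6,7) ∈ E(G2) ✓
All 31 edges of G1 map to edges of G2, and |E(G1)| = |E(G2)| = 31, so φ is a bijection on edges as well as vertices. Hence G1 ≅ G2.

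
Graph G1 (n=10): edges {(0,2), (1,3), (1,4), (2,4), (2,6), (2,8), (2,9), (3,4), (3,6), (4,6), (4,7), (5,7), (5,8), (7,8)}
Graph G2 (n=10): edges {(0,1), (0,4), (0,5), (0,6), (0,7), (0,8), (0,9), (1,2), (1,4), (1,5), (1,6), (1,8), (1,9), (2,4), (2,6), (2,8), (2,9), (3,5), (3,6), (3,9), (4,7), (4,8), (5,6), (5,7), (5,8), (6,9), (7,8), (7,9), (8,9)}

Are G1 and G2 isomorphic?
No, not isomorphic

The graphs are NOT isomorphic.

Counting triangles (3-cliques): G1 has 4, G2 has 31.
Triangle count is an isomorphism invariant, so differing triangle counts rule out isomorphism.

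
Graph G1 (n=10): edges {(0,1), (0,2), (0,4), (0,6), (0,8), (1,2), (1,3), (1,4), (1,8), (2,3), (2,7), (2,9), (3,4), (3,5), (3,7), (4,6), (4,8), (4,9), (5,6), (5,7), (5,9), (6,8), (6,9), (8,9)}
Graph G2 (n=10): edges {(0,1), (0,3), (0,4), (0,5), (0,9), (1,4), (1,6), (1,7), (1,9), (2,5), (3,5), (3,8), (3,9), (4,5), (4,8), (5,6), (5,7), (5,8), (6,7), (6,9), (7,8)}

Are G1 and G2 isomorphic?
No, not isomorphic

The graphs are NOT isomorphic.

Counting triangles (3-cliques): G1 has 16, G2 has 11.
Triangle count is an isomorphism invariant, so differing triangle counts rule out isomorphism.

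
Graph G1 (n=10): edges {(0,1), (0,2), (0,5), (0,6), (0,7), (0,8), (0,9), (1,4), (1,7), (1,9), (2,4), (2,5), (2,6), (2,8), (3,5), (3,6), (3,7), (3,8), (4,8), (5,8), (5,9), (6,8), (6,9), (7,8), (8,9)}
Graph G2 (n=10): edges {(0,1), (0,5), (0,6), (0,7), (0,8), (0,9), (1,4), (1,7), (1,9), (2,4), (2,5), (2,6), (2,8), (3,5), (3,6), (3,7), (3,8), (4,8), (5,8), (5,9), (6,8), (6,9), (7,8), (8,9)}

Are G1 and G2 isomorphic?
No, not isomorphic

The graphs are NOT isomorphic.

Counting edges: G1 has 25 edge(s); G2 has 24 edge(s).
Edge count is an isomorphism invariant (a bijection on vertices induces a bijection on edges), so differing edge counts rule out isomorphism.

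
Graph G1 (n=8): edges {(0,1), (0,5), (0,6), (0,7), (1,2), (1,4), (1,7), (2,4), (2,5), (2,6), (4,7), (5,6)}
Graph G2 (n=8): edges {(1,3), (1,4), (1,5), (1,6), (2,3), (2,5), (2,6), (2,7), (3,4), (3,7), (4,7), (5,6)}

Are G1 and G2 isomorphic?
Yes, isomorphic

The graphs are isomorphic.
One valid mapping φ: V(G1) → V(G2): 0→1, 1→3, 2→2, 3→0, 4→7, 5→5, 6→6, 7→4

Verify φ preserves adjacency — for each edge of G1, its image is an edge of G2:
  (0,1) → (φ(0),φ(1)) = (1,3) ∈ E(G2) ✓
  (0,5) → (φ(0),φ(5)) = (1,5) ∈ E(G2) ✓
  (0,6) → (φ(0),φ(6)) = (1,6) ∈ E(G2) ✓
  (0,7) → (φ(0),φ(7)) = (1,4) ∈ E(G2) ✓
  (1,2) → (φ(1),φ(2)) = (2,3) ∈ E(G2) ✓
  (1,4) → (φ(1),φ(4)) = (3,7) ∈ E(G2) ✓
  (1,7) → (φ(1),φ(7)) = (3,4) ∈ E(G2) ✓
  (2,4) → (φ(2),φ(4)) = (2,7) ∈ E(G2) ✓
  (2,5) → (φ(2),φ(5)) = (2,5) ∈ E(G2) ✓
  (2,6) → (φ(2),φ(6)) = (2,6) ∈ E(G2) ✓
  (4,7) → (φ(4),φ(7)) = (4,7) ∈ E(G2) ✓
  (5,6) → (φ(5),φ(6)) = (5,6) ∈ E(G2) ✓
All 12 edges of G1 map to edges of G2, and |E(G1)| = |E(G2)| = 12, so φ is a bijection on edges as well as vertices. Hence G1 ≅ G2.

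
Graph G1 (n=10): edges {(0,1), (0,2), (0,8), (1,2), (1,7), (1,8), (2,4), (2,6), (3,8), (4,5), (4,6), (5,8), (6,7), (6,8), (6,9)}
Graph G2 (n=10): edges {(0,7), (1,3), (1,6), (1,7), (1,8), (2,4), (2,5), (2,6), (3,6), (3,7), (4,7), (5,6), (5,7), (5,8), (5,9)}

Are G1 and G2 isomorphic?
Yes, isomorphic

The graphs are isomorphic.
One valid mapping φ: V(G1) → V(G2): 0→3, 1→1, 2→6, 3→0, 4→2, 5→4, 6→5, 7→8, 8→7, 9→9

Verify φ preserves adjacency — for each edge of G1, its image is an edge of G2:
  (0,1) → (φ(0),φ(1)) = (1,3) ∈ E(G2) ✓
  (0,2) → (φ(0),φ(2)) = (3,6) ∈ E(G2) ✓
  (0,8) → (φ(0),φ(8)) = (3,7) ∈ E(G2) ✓
  (1,2) → (φ(1),φ(2)) = (1,6) ∈ E(G2) ✓
  (1,7) → (φ(1),φ(7)) = (1,8) ∈ E(G2) ✓
  (1,8) → (φ(1),φ(8)) = (1,7) ∈ E(G2) ✓
  (2,4) → (φ(2),φ(4)) = (2,6) ∈ E(G2) ✓
  (2,6) → (φ(2),φ(6)) = (5,6) ∈ E(G2) ✓
  (3,8) → (φ(3),φ(8)) = (0,7) ∈ E(G2) ✓
  (4,5) → (φ(4),φ(5)) = (2,4) ∈ E(G2) ✓
  (4,6) → (φ(4),φ(6)) = (2,5) ∈ E(G2) ✓
  (5,8) → (φ(5),φ(8)) = (4,7) ∈ E(G2) ✓
  (6,7) → (φ(6),φ(7)) = (5,8) ∈ E(G2) ✓
  (6,8) → (φ(6),φ(8)) = (5,7) ∈ E(G2) ✓
  (6,9) → (φ(6),φ(9)) = (5,9) ∈ E(G2) ✓
All 15 edges of G1 map to edges of G2, and |E(G1)| = |E(G2)| = 15, so φ is a bijection on edges as well as vertices. Hence G1 ≅ G2.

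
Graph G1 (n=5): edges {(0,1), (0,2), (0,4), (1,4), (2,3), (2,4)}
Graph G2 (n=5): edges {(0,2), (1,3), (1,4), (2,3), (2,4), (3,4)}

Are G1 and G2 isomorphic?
Yes, isomorphic

The graphs are isomorphic.
One valid mapping φ: V(G1) → V(G2): 0→4, 1→1, 2→2, 3→0, 4→3

Verify φ preserves adjacency — for each edge of G1, its image is an edge of G2:
  (0,1) → (φ(0),φ(1)) = (1,4) ∈ E(G2) ✓
  (0,2) → (φ(0),φ(2)) = (2,4) ∈ E(G2) ✓
  (0,4) → (φ(0),φ(4)) = (3,4) ∈ E(G2) ✓
  (1,4) → (φ(1),φ(4)) = (1,3) ∈ E(G2) ✓
  (2,3) → (φ(2),φ(3)) = (0,2) ∈ E(G2) ✓
  (2,4) → (φ(2),φ(4)) = (2,3) ∈ E(G2) ✓
All 6 edges of G1 map to edges of G2, and |E(G1)| = |E(G2)| = 6, so φ is a bijection on edges as well as vertices. Hence G1 ≅ G2.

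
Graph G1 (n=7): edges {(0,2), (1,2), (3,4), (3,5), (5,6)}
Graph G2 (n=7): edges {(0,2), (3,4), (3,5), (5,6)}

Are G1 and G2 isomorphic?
No, not isomorphic

The graphs are NOT isomorphic.

Counting edges: G1 has 5 edge(s); G2 has 4 edge(s).
Edge count is an isomorphism invariant (a bijection on vertices induces a bijection on edges), so differing edge counts rule out isomorphism.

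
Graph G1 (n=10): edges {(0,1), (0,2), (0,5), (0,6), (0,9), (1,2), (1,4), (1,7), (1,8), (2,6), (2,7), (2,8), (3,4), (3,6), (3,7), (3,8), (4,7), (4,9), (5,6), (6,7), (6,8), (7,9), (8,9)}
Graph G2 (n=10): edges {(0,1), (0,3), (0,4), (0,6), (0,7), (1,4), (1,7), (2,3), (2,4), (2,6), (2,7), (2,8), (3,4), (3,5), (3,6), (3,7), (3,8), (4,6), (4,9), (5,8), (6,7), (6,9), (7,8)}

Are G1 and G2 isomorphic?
No, not isomorphic

The graphs are NOT isomorphic.

Counting triangles (3-cliques): G1 has 12, G2 has 19.
Triangle count is an isomorphism invariant, so differing triangle counts rule out isomorphism.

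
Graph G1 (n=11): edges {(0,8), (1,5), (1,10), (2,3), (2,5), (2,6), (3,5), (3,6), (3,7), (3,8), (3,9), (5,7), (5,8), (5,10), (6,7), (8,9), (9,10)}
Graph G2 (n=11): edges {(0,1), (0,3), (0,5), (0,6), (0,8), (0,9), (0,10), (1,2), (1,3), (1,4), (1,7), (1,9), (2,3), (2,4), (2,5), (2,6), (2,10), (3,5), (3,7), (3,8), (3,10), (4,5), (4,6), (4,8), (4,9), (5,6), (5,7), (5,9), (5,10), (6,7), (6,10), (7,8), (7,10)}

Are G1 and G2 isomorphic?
No, not isomorphic

The graphs are NOT isomorphic.

Counting triangles (3-cliques): G1 has 7, G2 has 30.
Triangle count is an isomorphism invariant, so differing triangle counts rule out isomorphism.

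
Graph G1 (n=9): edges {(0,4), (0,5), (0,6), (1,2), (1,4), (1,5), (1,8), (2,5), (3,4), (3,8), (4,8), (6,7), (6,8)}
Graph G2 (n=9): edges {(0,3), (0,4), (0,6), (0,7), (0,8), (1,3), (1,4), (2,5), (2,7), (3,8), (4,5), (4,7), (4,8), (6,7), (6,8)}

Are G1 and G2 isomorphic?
No, not isomorphic

The graphs are NOT isomorphic.

Counting triangles (3-cliques): G1 has 3, G2 has 5.
Triangle count is an isomorphism invariant, so differing triangle counts rule out isomorphism.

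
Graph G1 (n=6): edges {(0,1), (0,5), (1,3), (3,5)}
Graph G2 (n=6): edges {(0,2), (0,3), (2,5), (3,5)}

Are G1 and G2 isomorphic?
Yes, isomorphic

The graphs are isomorphic.
One valid mapping φ: V(G1) → V(G2): 0→0, 1→3, 2→4, 3→5, 4→1, 5→2

Verify φ preserves adjacency — for each edge of G1, its image is an edge of G2:
  (0,1) → (φ(0),φ(1)) = (0,3) ∈ E(G2) ✓
  (0,5) → (φ(0),φ(5)) = (0,2) ∈ E(G2) ✓
  (1,3) → (φ(1),φ(3)) = (3,5) ∈ E(G2) ✓
  (3,5) → (φ(3),φ(5)) = (2,5) ∈ E(G2) ✓
All 4 edges of G1 map to edges of G2, and |E(G1)| = |E(G2)| = 4, so φ is a bijection on edges as well as vertices. Hence G1 ≅ G2.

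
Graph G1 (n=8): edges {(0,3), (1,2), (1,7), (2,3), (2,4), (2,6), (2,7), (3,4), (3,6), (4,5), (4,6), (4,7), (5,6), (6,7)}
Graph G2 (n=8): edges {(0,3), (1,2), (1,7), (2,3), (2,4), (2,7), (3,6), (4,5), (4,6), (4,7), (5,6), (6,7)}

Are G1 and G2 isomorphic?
No, not isomorphic

The graphs are NOT isomorphic.

Counting edges: G1 has 14 edge(s); G2 has 12 edge(s).
Edge count is an isomorphism invariant (a bijection on vertices induces a bijection on edges), so differing edge counts rule out isomorphism.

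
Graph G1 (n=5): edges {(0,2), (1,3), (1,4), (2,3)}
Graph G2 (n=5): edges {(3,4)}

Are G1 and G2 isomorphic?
No, not isomorphic

The graphs are NOT isomorphic.

Connected components of G1: 1 component(s) with vertex sets [[0, 1, 2, 3, 4]], sizes [5].
Connected components of G2: 4 component(s) with vertex sets [[0], [1], [2], [3, 4]], sizes [1, 1, 1, 2].
The number of connected components (and the multiset of component sizes) is an isomorphism invariant — an isomorphism maps each component of G1 bijectively onto a component of G2. Since G1 has 1 component(s) and G2 has 4, they cannot be isomorphic.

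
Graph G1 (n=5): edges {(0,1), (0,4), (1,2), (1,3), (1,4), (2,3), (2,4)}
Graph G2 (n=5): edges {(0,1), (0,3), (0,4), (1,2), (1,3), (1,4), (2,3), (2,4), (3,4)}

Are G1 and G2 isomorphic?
No, not isomorphic

The graphs are NOT isomorphic.

Counting edges: G1 has 7 edge(s); G2 has 9 edge(s).
Edge count is an isomorphism invariant (a bijection on vertices induces a bijection on edges), so differing edge counts rule out isomorphism.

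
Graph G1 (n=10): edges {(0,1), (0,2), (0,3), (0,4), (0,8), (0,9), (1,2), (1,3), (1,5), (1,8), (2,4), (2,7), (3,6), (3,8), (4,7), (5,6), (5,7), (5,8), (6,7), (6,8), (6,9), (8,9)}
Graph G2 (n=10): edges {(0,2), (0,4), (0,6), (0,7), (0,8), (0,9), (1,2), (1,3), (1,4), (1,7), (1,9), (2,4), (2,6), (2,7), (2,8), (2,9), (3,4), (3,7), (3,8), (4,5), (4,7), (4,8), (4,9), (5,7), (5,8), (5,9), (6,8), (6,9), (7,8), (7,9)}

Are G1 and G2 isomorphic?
No, not isomorphic

The graphs are NOT isomorphic.

Degrees in G1: deg(0)=6, deg(1)=5, deg(2)=4, deg(3)=4, deg(4)=3, deg(5)=4, deg(6)=5, deg(7)=4, deg(8)=6, deg(9)=3.
Sorted degree sequence of G1: [6, 6, 5, 5, 4, 4, 4, 4, 3, 3].
Degrees in G2: deg(0)=6, deg(1)=5, deg(2)=7, deg(3)=4, deg(4)=8, deg(5)=4, deg(6)=4, deg(7)=8, deg(8)=7, deg(9)=7.
Sorted degree sequence of G2: [8, 8, 7, 7, 7, 6, 5, 4, 4, 4].
The (sorted) degree sequence is an isomorphism invariant, so since G1 and G2 have different degree sequences they cannot be isomorphic.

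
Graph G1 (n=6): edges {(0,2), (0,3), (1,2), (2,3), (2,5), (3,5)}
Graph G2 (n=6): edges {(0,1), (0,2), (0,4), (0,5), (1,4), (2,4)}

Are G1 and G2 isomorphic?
Yes, isomorphic

The graphs are isomorphic.
One valid mapping φ: V(G1) → V(G2): 0→2, 1→5, 2→0, 3→4, 4→3, 5→1

Verify φ preserves adjacency — for each edge of G1, its image is an edge of G2:
  (0,2) → (φ(0),φ(2)) = (0,2) ∈ E(G2) ✓
  (0,3) → (φ(0),φ(3)) = (2,4) ∈ E(G2) ✓
  (1,2) → (φ(1),φ(2)) = (0,5) ∈ E(G2) ✓
  (2,3) → (φ(2),φ(3)) = (0,4) ∈ E(G2) ✓
  (2,5) → (φ(2),φ(5)) = (0,1) ∈ E(G2) ✓
  (3,5) → (φ(3),φ(5)) = (1,4) ∈ E(G2) ✓
All 6 edges of G1 map to edges of G2, and |E(G1)| = |E(G2)| = 6, so φ is a bijection on edges as well as vertices. Hence G1 ≅ G2.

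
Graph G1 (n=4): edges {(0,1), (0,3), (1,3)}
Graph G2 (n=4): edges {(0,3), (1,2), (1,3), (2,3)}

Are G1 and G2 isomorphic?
No, not isomorphic

The graphs are NOT isomorphic.

Connected components of G1: 2 component(s) with vertex sets [[2], [0, 1, 3]], sizes [1, 3].
Connected components of G2: 1 component(s) with vertex sets [[0, 1, 2, 3]], sizes [4].
The number of connected components (and the multiset of component sizes) is an isomorphism invariant — an isomorphism maps each component of G1 bijectively onto a component of G2. Since G1 has 2 component(s) and G2 has 1, they cannot be isomorphic.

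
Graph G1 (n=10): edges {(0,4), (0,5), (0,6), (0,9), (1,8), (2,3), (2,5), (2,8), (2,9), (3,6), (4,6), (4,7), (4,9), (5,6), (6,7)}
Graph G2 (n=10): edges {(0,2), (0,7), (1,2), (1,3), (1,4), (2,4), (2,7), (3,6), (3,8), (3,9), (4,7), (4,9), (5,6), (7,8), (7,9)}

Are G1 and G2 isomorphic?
Yes, isomorphic

The graphs are isomorphic.
One valid mapping φ: V(G1) → V(G2): 0→4, 1→5, 2→3, 3→8, 4→2, 5→9, 6→7, 7→0, 8→6, 9→1

Verify φ preserves adjacency — for each edge of G1, its image is an edge of G2:
  (0,4) → (φ(0),φ(4)) = (2,4) ∈ E(G2) ✓
  (0,5) → (φ(0),φ(5)) = (4,9) ∈ E(G2) ✓
  (0,6) → (φ(0),φ(6)) = (4,7) ∈ E(G2) ✓
  (0,9) → (φ(0),φ(9)) = (1,4) ∈ E(G2) ✓
  (1,8) → (φ(1),φ(8)) = (5,6) ∈ E(G2) ✓
  (2,3) → (φ(2),φ(3)) = (3,8) ∈ E(G2) ✓
  (2,5) → (φ(2),φ(5)) = (3,9) ∈ E(G2) ✓
  (2,8) → (φ(2),φ(8)) = (3,6) ∈ E(G2) ✓
  (2,9) → (φ(2),φ(9)) = (1,3) ∈ E(G2) ✓
  (3,6) → (φ(3),φ(6)) = (7,8) ∈ E(G2) ✓
  (4,6) → (φ(4),φ(6)) = (2,7) ∈ E(G2) ✓
  (4,7) → (φ(4),φ(7)) = (0,2) ∈ E(G2) ✓
  (4,9) → (φ(4),φ(9)) = (1,2) ∈ E(G2) ✓
  (5,6) → (φ(5),φ(6)) = (7,9) ∈ E(G2) ✓
  (6,7) → (φ(6),φ(7)) = (0,7) ∈ E(G2) ✓
All 15 edges of G1 map to edges of G2, and |E(G1)| = |E(G2)| = 15, so φ is a bijection on edges as well as vertices. Hence G1 ≅ G2.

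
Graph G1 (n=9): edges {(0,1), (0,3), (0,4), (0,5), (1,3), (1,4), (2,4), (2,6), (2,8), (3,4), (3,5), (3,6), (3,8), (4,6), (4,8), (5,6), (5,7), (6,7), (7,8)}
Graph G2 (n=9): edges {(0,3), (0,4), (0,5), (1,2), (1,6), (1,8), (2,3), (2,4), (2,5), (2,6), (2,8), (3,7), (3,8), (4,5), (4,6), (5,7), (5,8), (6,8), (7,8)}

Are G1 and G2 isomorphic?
Yes, isomorphic

The graphs are isomorphic.
One valid mapping φ: V(G1) → V(G2): 0→6, 1→1, 2→7, 3→2, 4→8, 5→4, 6→5, 7→0, 8→3

Verify φ preserves adjacency — for each edge of G1, its image is an edge of G2:
  (0,1) → (φ(0),φ(1)) = (1,6) ∈ E(G2) ✓
  (0,3) → (φ(0),φ(3)) = (2,6) ∈ E(G2) ✓
  (0,4) → (φ(0),φ(4)) = (6,8) ∈ E(G2) ✓
  (0,5) → (φ(0),φ(5)) = (4,6) ∈ E(G2) ✓
  (1,3) → (φ(1),φ(3)) = (1,2) ∈ E(G2) ✓
  (1,4) → (φ(1),φ(4)) = (1,8) ∈ E(G2) ✓
  (2,4) → (φ(2),φ(4)) = (7,8) ∈ E(G2) ✓
  (2,6) → (φ(2),φ(6)) = (5,7) ∈ E(G2) ✓
  (2,8) → (φ(2),φ(8)) = (3,7) ∈ E(G2) ✓
  (3,4) → (φ(3),φ(4)) = (2,8) ∈ E(G2) ✓
  (3,5) → (φ(3),φ(5)) = (2,4) ∈ E(G2) ✓
  (3,6) → (φ(3),φ(6)) = (2,5) ∈ E(G2) ✓
  (3,8) → (φ(3),φ(8)) = (2,3) ∈ E(G2) ✓
  (4,6) → (φ(4),φ(6)) = (5,8) ∈ E(G2) ✓
  (4,8) → (φ(4),φ(8)) = (3,8) ∈ E(G2) ✓
  (5,6) → (φ(5),φ(6)) = (4,5) ∈ E(G2) ✓
  (5,7) → (φ(5),φ(7)) = (0,4) ∈ E(G2) ✓
  (6,7) → (φ(6),φ(7)) = (0,5) ∈ E(G2) ✓
  (7,8) → (φ(7),φ(8)) = (0,3) ∈ E(G2) ✓
All 19 edges of G1 map to edges of G2, and |E(G1)| = |E(G2)| = 19, so φ is a bijection on edges as well as vertices. Hence G1 ≅ G2.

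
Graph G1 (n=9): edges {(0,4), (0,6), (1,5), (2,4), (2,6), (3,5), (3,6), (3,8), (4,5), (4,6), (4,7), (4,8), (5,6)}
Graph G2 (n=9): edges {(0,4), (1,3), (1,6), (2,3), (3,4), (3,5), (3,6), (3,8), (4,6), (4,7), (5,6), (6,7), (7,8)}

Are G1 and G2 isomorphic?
Yes, isomorphic

The graphs are isomorphic.
One valid mapping φ: V(G1) → V(G2): 0→1, 1→0, 2→5, 3→7, 4→3, 5→4, 6→6, 7→2, 8→8

Verify φ preserves adjacency — for each edge of G1, its image is an edge of G2:
  (0,4) → (φ(0),φ(4)) = (1,3) ∈ E(G2) ✓
  (0,6) → (φ(0),φ(6)) = (1,6) ∈ E(G2) ✓
  (1,5) → (φ(1),φ(5)) = (0,4) ∈ E(G2) ✓
  (2,4) → (φ(2),φ(4)) = (3,5) ∈ E(G2) ✓
  (2,6) → (φ(2),φ(6)) = (5,6) ∈ E(G2) ✓
  (3,5) → (φ(3),φ(5)) = (4,7) ∈ E(G2) ✓
  (3,6) → (φ(3),φ(6)) = (6,7) ∈ E(G2) ✓
  (3,8) → (φ(3),φ(8)) = (7,8) ∈ E(G2) ✓
  (4,5) → (φ(4),φ(5)) = (3,4) ∈ E(G2) ✓
  (4,6) → (φ(4),φ(6)) = (3,6) ∈ E(G2) ✓
  (4,7) → (φ(4),φ(7)) = (2,3) ∈ E(G2) ✓
  (4,8) → (φ(4),φ(8)) = (3,8) ∈ E(G2) ✓
  (5,6) → (φ(5),φ(6)) = (4,6) ∈ E(G2) ✓
All 13 edges of G1 map to edges of G2, and |E(G1)| = |E(G2)| = 13, so φ is a bijection on edges as well as vertices. Hence G1 ≅ G2.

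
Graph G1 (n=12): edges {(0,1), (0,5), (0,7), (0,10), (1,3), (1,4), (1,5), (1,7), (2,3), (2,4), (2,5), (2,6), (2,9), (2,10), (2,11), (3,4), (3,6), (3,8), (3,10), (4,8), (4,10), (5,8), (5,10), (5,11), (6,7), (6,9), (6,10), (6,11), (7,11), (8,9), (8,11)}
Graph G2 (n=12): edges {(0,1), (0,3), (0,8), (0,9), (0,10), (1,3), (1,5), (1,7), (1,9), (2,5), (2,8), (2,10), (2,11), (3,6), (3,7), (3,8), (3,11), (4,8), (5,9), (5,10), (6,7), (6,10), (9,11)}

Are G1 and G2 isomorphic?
No, not isomorphic

The graphs are NOT isomorphic.

Counting triangles (3-cliques): G1 has 18, G2 has 7.
Triangle count is an isomorphism invariant, so differing triangle counts rule out isomorphism.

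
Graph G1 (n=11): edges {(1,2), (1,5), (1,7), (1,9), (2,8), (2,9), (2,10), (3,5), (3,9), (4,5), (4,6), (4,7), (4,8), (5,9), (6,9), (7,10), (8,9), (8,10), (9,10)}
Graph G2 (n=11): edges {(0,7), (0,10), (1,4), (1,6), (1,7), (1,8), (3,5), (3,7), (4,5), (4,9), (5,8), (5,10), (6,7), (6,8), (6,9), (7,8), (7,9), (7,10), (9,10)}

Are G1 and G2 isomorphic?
Yes, isomorphic

The graphs are isomorphic.
One valid mapping φ: V(G1) → V(G2): 0→2, 1→9, 2→6, 3→0, 4→5, 5→10, 6→3, 7→4, 8→8, 9→7, 10→1

Verify φ preserves adjacency — for each edge of G1, its image is an edge of G2:
  (1,2) → (φ(1),φ(2)) = (6,9) ∈ E(G2) ✓
  (1,5) → (φ(1),φ(5)) = (9,10) ∈ E(G2) ✓
  (1,7) → (φ(1),φ(7)) = (4,9) ∈ E(G2) ✓
  (1,9) → (φ(1),φ(9)) = (7,9) ∈ E(G2) ✓
  (2,8) → (φ(2),φ(8)) = (6,8) ∈ E(G2) ✓
  (2,9) → (φ(2),φ(9)) = (6,7) ∈ E(G2) ✓
  (2,10) → (φ(2),φ(10)) = (1,6) ∈ E(G2) ✓
  (3,5) → (φ(3),φ(5)) = (0,10) ∈ E(G2) ✓
  (3,9) → (φ(3),φ(9)) = (0,7) ∈ E(G2) ✓
  (4,5) → (φ(4),φ(5)) = (5,10) ∈ E(G2) ✓
  (4,6) → (φ(4),φ(6)) = (3,5) ∈ E(G2) ✓
  (4,7) → (φ(4),φ(7)) = (4,5) ∈ E(G2) ✓
  (4,8) → (φ(4),φ(8)) = (5,8) ∈ E(G2) ✓
  (5,9) → (φ(5),φ(9)) = (7,10) ∈ E(G2) ✓
  (6,9) → (φ(6),φ(9)) = (3,7) ∈ E(G2) ✓
  (7,10) → (φ(7),φ(10)) = (1,4) ∈ E(G2) ✓
  (8,9) → (φ(8),φ(9)) = (7,8) ∈ E(G2) ✓
  (8,10) → (φ(8),φ(10)) = (1,8) ∈ E(G2) ✓
  (9,10) → (φ(9),φ(10)) = (1,7) ∈ E(G2) ✓
All 19 edges of G1 map to edges of G2, and |E(G1)| = |E(G2)| = 19, so φ is a bijection on edges as well as vertices. Hence G1 ≅ G2.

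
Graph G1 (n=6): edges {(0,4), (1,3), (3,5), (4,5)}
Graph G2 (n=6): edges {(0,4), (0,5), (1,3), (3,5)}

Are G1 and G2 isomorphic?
Yes, isomorphic

The graphs are isomorphic.
One valid mapping φ: V(G1) → V(G2): 0→4, 1→1, 2→2, 3→3, 4→0, 5→5

Verify φ preserves adjacency — for each edge of G1, its image is an edge of G2:
  (0,4) → (φ(0),φ(4)) = (0,4) ∈ E(G2) ✓
  (1,3) → (φ(1),φ(3)) = (1,3) ∈ E(G2) ✓
  (3,5) → (φ(3),φ(5)) = (3,5) ∈ E(G2) ✓
  (4,5) → (φ(4),φ(5)) = (0,5) ∈ E(G2) ✓
All 4 edges of G1 map to edges of G2, and |E(G1)| = |E(G2)| = 4, so φ is a bijection on edges as well as vertices. Hence G1 ≅ G2.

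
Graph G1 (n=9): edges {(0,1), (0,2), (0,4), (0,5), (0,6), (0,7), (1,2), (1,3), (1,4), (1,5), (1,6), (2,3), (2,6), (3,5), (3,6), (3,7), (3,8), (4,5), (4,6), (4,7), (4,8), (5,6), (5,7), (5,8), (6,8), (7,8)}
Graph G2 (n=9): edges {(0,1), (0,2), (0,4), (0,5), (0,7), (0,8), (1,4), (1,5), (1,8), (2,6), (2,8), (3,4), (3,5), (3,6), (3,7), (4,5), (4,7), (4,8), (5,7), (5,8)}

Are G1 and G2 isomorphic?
No, not isomorphic

The graphs are NOT isomorphic.

Counting triangles (3-cliques): G1 has 30, G2 has 17.
Triangle count is an isomorphism invariant, so differing triangle counts rule out isomorphism.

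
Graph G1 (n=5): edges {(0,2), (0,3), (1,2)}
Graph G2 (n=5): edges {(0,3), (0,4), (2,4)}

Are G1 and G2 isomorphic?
Yes, isomorphic

The graphs are isomorphic.
One valid mapping φ: V(G1) → V(G2): 0→4, 1→3, 2→0, 3→2, 4→1

Verify φ preserves adjacency — for each edge of G1, its image is an edge of G2:
  (0,2) → (φ(0),φ(2)) = (0,4) ∈ E(G2) ✓
  (0,3) → (φ(0),φ(3)) = (2,4) ∈ E(G2) ✓
  (1,2) → (φ(1),φ(2)) = (0,3) ∈ E(G2) ✓
All 3 edges of G1 map to edges of G2, and |E(G1)| = |E(G2)| = 3, so φ is a bijection on edges as well as vertices. Hence G1 ≅ G2.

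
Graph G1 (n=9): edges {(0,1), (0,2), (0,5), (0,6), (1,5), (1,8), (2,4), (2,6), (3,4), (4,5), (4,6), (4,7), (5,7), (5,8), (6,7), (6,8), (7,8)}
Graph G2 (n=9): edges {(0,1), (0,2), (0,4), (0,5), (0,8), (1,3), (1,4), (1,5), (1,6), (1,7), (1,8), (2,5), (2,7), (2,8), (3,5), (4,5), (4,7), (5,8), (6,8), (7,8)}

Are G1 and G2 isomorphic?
No, not isomorphic

The graphs are NOT isomorphic.

Degrees in G1: deg(0)=4, deg(1)=3, deg(2)=3, deg(3)=1, deg(4)=5, deg(5)=5, deg(6)=5, deg(7)=4, deg(8)=4.
Sorted degree sequence of G1: [5, 5, 5, 4, 4, 4, 3, 3, 1].
Degrees in G2: deg(0)=5, deg(1)=7, deg(2)=4, deg(3)=2, deg(4)=4, deg(5)=6, deg(6)=2, deg(7)=4, deg(8)=6.
Sorted degree sequence of G2: [7, 6, 6, 5, 4, 4, 4, 2, 2].
The (sorted) degree sequence is an isomorphism invariant, so since G1 and G2 have different degree sequences they cannot be isomorphic.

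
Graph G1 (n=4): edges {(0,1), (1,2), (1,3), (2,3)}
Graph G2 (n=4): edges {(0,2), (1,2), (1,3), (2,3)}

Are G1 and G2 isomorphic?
Yes, isomorphic

The graphs are isomorphic.
One valid mapping φ: V(G1) → V(G2): 0→0, 1→2, 2→3, 3→1

Verify φ preserves adjacency — for each edge of G1, its image is an edge of G2:
  (0,1) → (φ(0),φ(1)) = (0,2) ∈ E(G2) ✓
  (1,2) → (φ(1),φ(2)) = (2,3) ∈ E(G2) ✓
  (1,3) → (φ(1),φ(3)) = (1,2) ∈ E(G2) ✓
  (2,3) → (φ(2),φ(3)) = (1,3) ∈ E(G2) ✓
All 4 edges of G1 map to edges of G2, and |E(G1)| = |E(G2)| = 4, so φ is a bijection on edges as well as vertices. Hence G1 ≅ G2.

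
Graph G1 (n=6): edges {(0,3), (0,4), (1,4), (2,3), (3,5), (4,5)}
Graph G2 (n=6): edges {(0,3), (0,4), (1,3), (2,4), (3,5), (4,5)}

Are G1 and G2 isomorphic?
Yes, isomorphic

The graphs are isomorphic.
One valid mapping φ: V(G1) → V(G2): 0→5, 1→1, 2→2, 3→4, 4→3, 5→0

Verify φ preserves adjacency — for each edge of G1, its image is an edge of G2:
  (0,3) → (φ(0),φ(3)) = (4,5) ∈ E(G2) ✓
  (0,4) → (φ(0),φ(4)) = (3,5) ∈ E(G2) ✓
  (1,4) → (φ(1),φ(4)) = (1,3) ∈ E(G2) ✓
  (2,3) → (φ(2),φ(3)) = (2,4) ∈ E(G2) ✓
  (3,5) → (φ(3),φ(5)) = (0,4) ∈ E(G2) ✓
  (4,5) → (φ(4),φ(5)) = (0,3) ∈ E(G2) ✓
All 6 edges of G1 map to edges of G2, and |E(G1)| = |E(G2)| = 6, so φ is a bijection on edges as well as vertices. Hence G1 ≅ G2.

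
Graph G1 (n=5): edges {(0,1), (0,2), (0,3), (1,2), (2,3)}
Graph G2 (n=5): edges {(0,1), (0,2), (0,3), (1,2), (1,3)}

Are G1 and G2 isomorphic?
Yes, isomorphic

The graphs are isomorphic.
One valid mapping φ: V(G1) → V(G2): 0→1, 1→3, 2→0, 3→2, 4→4

Verify φ preserves adjacency — for each edge of G1, its image is an edge of G2:
  (0,1) → (φ(0),φ(1)) = (1,3) ∈ E(G2) ✓
  (0,2) → (φ(0),φ(2)) = (0,1) ∈ E(G2) ✓
  (0,3) → (φ(0),φ(3)) = (1,2) ∈ E(G2) ✓
  (1,2) → (φ(1),φ(2)) = (0,3) ∈ E(G2) ✓
  (2,3) → (φ(2),φ(3)) = (0,2) ∈ E(G2) ✓
All 5 edges of G1 map to edges of G2, and |E(G1)| = |E(G2)| = 5, so φ is a bijection on edges as well as vertices. Hence G1 ≅ G2.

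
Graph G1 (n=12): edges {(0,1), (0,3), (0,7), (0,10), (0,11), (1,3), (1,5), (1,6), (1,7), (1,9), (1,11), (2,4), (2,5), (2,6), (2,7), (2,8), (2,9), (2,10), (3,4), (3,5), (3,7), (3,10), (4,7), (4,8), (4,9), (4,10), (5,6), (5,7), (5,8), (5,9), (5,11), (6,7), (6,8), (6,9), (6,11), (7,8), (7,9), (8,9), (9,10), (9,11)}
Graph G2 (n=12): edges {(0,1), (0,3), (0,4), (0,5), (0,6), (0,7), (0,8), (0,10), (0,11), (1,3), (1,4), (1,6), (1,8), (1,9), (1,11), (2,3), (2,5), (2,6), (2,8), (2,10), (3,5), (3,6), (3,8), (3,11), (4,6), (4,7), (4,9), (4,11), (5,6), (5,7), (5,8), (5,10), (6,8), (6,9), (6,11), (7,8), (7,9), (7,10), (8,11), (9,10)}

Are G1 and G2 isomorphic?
Yes, isomorphic

The graphs are isomorphic.
One valid mapping φ: V(G1) → V(G2): 0→10, 1→5, 2→1, 3→7, 4→4, 5→8, 6→3, 7→0, 8→11, 9→6, 10→9, 11→2

Verify φ preserves adjacency — for each edge of G1, its image is an edge of G2:
  (0,1) → (φ(0),φ(1)) = (5,10) ∈ E(G2) ✓
  (0,3) → (φ(0),φ(3)) = (7,10) ∈ E(G2) ✓
  (0,7) → (φ(0),φ(7)) = (0,10) ∈ E(G2) ✓
  (0,10) → (φ(0),φ(10)) = (9,10) ∈ E(G2) ✓
  (0,11) → (φ(0),φ(11)) = (2,10) ∈ E(G2) ✓
  (1,3) → (φ(1),φ(3)) = (5,7) ∈ E(G2) ✓
  (1,5) → (φ(1),φ(5)) = (5,8) ∈ E(G2) ✓
  (1,6) → (φ(1),φ(6)) = (3,5) ∈ E(G2) ✓
  (1,7) → (φ(1),φ(7)) = (0,5) ∈ E(G2) ✓
  (1,9) → (φ(1),φ(9)) = (5,6) ∈ E(G2) ✓
  (1,11) → (φ(1),φ(11)) = (2,5) ∈ E(G2) ✓
  (2,4) → (φ(2),φ(4)) = (1,4) ∈ E(G2) ✓
  (2,5) → (φ(2),φ(5)) = (1,8) ∈ E(G2) ✓
  (2,6) → (φ(2),φ(6)) = (1,3) ∈ E(G2) ✓
  (2,7) → (φ(2),φ(7)) = (0,1) ∈ E(G2) ✓
  (2,8) → (φ(2),φ(8)) = (1,11) ∈ E(G2) ✓
  (2,9) → (φ(2),φ(9)) = (1,6) ∈ E(G2) ✓
  (2,10) → (φ(2),φ(10)) = (1,9) ∈ E(G2) ✓
  (3,4) → (φ(3),φ(4)) = (4,7) ∈ E(G2) ✓
  (3,5) → (φ(3),φ(5)) = (7,8) ∈ E(G2) ✓
  (3,7) → (φ(3),φ(7)) = (0,7) ∈ E(G2) ✓
  (3,10) → (φ(3),φ(10)) = (7,9) ∈ E(G2) ✓
  (4,7) → (φ(4),φ(7)) = (0,4) ∈ E(G2) ✓
  (4,8) → (φ(4),φ(8)) = (4,11) ∈ E(G2) ✓
  (4,9) → (φ(4),φ(9)) = (4,6) ∈ E(G2) ✓
  (4,10) → (φ(4),φ(10)) = (4,9) ∈ E(G2) ✓
  (5,6) → (φ(5),φ(6)) = (3,8) ∈ E(G2) ✓
  (5,7) → (φ(5),φ(7)) = (0,8) ∈ E(G2) ✓
  (5,8) → (φ(5),φ(8)) = (8,11) ∈ E(G2) ✓
  (5,9) → (φ(5),φ(9)) = (6,8) ∈ E(G2) ✓
  (5,11) → (φ(5),φ(11)) = (2,8) ∈ E(G2) ✓
  (6,7) → (φ(6),φ(7)) = (0,3) ∈ E(G2) ✓
  (6,8) → (φ(6),φ(8)) = (3,11) ∈ E(G2) ✓
  (6,9) → (φ(6),φ(9)) = (3,6) ∈ E(G2) ✓
  (6,11) → (φ(6),φ(11)) = (2,3) ∈ E(G2) ✓
  (7,8) → (φ(7),φ(8)) = (0,11) ∈ E(G2) ✓
  (7,9) → (φ(7),φ(9)) = (0,6) ∈ E(G2) ✓
  (8,9) → (φ(8),φ(9)) = (6,11) ∈ E(G2) ✓
  (9,10) → (φ(9),φ(10)) = (6,9) ∈ E(G2) ✓
  (9,11) → (φ(9),φ(11)) = (2,6) ∈ E(G2) ✓
All 40 edges of G1 map to edges of G2, and |E(G1)| = |E(G2)| = 40, so φ is a bijection on edges as well as vertices. Hence G1 ≅ G2.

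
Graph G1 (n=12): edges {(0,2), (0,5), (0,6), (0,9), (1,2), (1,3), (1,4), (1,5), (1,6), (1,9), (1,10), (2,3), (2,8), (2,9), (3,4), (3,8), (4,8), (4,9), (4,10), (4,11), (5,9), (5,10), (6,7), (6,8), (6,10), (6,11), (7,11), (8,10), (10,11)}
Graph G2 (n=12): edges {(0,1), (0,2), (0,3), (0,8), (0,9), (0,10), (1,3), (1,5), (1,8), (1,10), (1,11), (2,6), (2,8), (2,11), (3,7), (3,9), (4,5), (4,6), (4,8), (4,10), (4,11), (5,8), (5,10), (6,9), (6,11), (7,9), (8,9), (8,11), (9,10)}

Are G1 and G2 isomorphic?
Yes, isomorphic

The graphs are isomorphic.
One valid mapping φ: V(G1) → V(G2): 0→6, 1→8, 2→4, 3→5, 4→1, 5→2, 6→9, 7→7, 8→10, 9→11, 10→0, 11→3

Verify φ preserves adjacency — for each edge of G1, its image is an edge of G2:
  (0,2) → (φ(0),φ(2)) = (4,6) ∈ E(G2) ✓
  (0,5) → (φ(0),φ(5)) = (2,6) ∈ E(G2) ✓
  (0,6) → (φ(0),φ(6)) = (6,9) ∈ E(G2) ✓
  (0,9) → (φ(0),φ(9)) = (6,11) ∈ E(G2) ✓
  (1,2) → (φ(1),φ(2)) = (4,8) ∈ E(G2) ✓
  (1,3) → (φ(1),φ(3)) = (5,8) ∈ E(G2) ✓
  (1,4) → (φ(1),φ(4)) = (1,8) ∈ E(G2) ✓
  (1,5) → (φ(1),φ(5)) = (2,8) ∈ E(G2) ✓
  (1,6) → (φ(1),φ(6)) = (8,9) ∈ E(G2) ✓
  (1,9) → (φ(1),φ(9)) = (8,11) ∈ E(G2) ✓
  (1,10) → (φ(1),φ(10)) = (0,8) ∈ E(G2) ✓
  (2,3) → (φ(2),φ(3)) = (4,5) ∈ E(G2) ✓
  (2,8) → (φ(2),φ(8)) = (4,10) ∈ E(G2) ✓
  (2,9) → (φ(2),φ(9)) = (4,11) ∈ E(G2) ✓
  (3,4) → (φ(3),φ(4)) = (1,5) ∈ E(G2) ✓
  (3,8) → (φ(3),φ(8)) = (5,10) ∈ E(G2) ✓
  (4,8) → (φ(4),φ(8)) = (1,10) ∈ E(G2) ✓
  (4,9) → (φ(4),φ(9)) = (1,11) ∈ E(G2) ✓
  (4,10) → (φ(4),φ(10)) = (0,1) ∈ E(G2) ✓
  (4,11) → (φ(4),φ(11)) = (1,3) ∈ E(G2) ✓
  (5,9) → (φ(5),φ(9)) = (2,11) ∈ E(G2) ✓
  (5,10) → (φ(5),φ(10)) = (0,2) ∈ E(G2) ✓
  (6,7) → (φ(6),φ(7)) = (7,9) ∈ E(G2) ✓
  (6,8) → (φ(6),φ(8)) = (9,10) ∈ E(G2) ✓
  (6,10) → (φ(6),φ(10)) = (0,9) ∈ E(G2) ✓
  (6,11) → (φ(6),φ(11)) = (3,9) ∈ E(G2) ✓
  (7,11) → (φ(7),φ(11)) = (3,7) ∈ E(G2) ✓
  (8,10) → (φ(8),φ(10)) = (0,10) ∈ E(G2) ✓
  (10,11) → (φ(10),φ(11)) = (0,3) ∈ E(G2) ✓
All 29 edges of G1 map to edges of G2, and |E(G1)| = |E(G2)| = 29, so φ is a bijection on edges as well as vertices. Hence G1 ≅ G2.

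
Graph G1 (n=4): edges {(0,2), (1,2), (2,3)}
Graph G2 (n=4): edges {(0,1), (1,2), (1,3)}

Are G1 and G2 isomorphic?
Yes, isomorphic

The graphs are isomorphic.
One valid mapping φ: V(G1) → V(G2): 0→0, 1→3, 2→1, 3→2

Verify φ preserves adjacency — for each edge of G1, its image is an edge of G2:
  (0,2) → (φ(0),φ(2)) = (0,1) ∈ E(G2) ✓
  (1,2) → (φ(1),φ(2)) = (1,3) ∈ E(G2) ✓
  (2,3) → (φ(2),φ(3)) = (1,2) ∈ E(G2) ✓
All 3 edges of G1 map to edges of G2, and |E(G1)| = |E(G2)| = 3, so φ is a bijection on edges as well as vertices. Hence G1 ≅ G2.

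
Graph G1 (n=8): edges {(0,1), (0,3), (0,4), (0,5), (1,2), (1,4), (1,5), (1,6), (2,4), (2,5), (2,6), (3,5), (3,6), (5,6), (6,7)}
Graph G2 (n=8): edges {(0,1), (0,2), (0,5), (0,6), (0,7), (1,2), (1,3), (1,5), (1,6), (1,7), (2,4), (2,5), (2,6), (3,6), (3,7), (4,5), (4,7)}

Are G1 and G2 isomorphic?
No, not isomorphic

The graphs are NOT isomorphic.

Counting triangles (3-cliques): G1 has 9, G2 has 11.
Triangle count is an isomorphism invariant, so differing triangle counts rule out isomorphism.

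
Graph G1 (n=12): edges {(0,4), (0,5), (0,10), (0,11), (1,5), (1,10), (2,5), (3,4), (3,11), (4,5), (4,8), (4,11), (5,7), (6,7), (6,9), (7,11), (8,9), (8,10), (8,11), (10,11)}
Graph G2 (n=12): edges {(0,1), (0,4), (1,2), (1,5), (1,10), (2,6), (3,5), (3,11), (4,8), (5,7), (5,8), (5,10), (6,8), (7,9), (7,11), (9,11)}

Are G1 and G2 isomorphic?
No, not isomorphic

The graphs are NOT isomorphic.

Degrees in G1: deg(0)=4, deg(1)=2, deg(2)=1, deg(3)=2, deg(4)=5, deg(5)=5, deg(6)=2, deg(7)=3, deg(8)=4, deg(9)=2, deg(10)=4, deg(11)=6.
Sorted degree sequence of G1: [6, 5, 5, 4, 4, 4, 3, 2, 2, 2, 2, 1].
Degrees in G2: deg(0)=2, deg(1)=4, deg(2)=2, deg(3)=2, deg(4)=2, deg(5)=5, deg(6)=2, deg(7)=3, deg(8)=3, deg(9)=2, deg(10)=2, deg(11)=3.
Sorted degree sequence of G2: [5, 4, 3, 3, 3, 2, 2, 2, 2, 2, 2, 2].
The (sorted) degree sequence is an isomorphism invariant, so since G1 and G2 have different degree sequences they cannot be isomorphic.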